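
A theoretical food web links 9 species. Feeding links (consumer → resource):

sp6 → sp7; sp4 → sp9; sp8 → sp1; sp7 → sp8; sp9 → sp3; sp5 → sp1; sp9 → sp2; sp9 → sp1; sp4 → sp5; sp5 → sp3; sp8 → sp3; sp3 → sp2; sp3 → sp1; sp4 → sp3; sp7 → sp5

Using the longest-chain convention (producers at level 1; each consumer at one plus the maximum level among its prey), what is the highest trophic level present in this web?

Producers (level 1): sp1, sp2.
sp1 → sp3 → sp8 → sp7 → sp6 gives sp6 level 5.
No species has a prey at level 5, so no species reaches level 6.

5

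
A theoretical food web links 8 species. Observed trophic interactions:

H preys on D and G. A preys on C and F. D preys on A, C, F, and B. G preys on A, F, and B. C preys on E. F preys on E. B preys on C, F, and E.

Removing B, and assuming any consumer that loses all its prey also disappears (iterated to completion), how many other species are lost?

0

Remove B.
Every predator of it retains at least one other prey: D still has C, F, A; G still has F, A.
No consumer loses all prey, so no secondary extinctions occur.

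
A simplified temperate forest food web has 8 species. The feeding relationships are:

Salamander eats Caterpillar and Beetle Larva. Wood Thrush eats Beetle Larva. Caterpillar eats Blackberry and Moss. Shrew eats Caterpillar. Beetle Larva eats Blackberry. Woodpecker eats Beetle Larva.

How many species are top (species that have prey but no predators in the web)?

Top species (has prey, but nothing eats it): Salamander, Wood Thrush, Shrew, Woodpecker.
Count: 4.

4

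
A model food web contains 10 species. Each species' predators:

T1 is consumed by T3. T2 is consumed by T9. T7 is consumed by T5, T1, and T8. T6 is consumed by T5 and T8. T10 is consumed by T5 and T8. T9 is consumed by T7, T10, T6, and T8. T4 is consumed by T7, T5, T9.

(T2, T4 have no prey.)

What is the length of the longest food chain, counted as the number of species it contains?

5 species

One longest chain: T2 → T9 → T7 → T1 → T3.
It has 5 species and 4 links.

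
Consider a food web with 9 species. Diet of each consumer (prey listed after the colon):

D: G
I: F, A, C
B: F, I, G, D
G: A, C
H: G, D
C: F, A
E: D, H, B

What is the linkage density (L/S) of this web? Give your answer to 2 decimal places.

L/S = 1.89

There are L = 17 links among S = 9 species.
L/S = 17/9 = 1.8889 ≈ 1.89.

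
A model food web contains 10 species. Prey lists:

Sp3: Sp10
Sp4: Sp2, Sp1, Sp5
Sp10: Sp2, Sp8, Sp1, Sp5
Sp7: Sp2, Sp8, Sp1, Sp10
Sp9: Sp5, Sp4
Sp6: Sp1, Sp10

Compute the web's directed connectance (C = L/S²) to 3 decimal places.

C = 0.160

The web has S = 10 species and L = 16 feeding links.
C = L / S² = 16 / 100 = 0.1600 ≈ 0.160.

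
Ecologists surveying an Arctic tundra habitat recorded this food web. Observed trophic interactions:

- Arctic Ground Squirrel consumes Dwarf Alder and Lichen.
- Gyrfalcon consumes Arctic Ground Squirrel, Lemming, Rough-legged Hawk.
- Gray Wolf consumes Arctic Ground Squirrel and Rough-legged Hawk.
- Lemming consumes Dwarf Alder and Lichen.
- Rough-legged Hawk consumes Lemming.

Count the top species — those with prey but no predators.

2

Top species (has prey, but nothing eats it): Gray Wolf, Gyrfalcon.
Count: 2.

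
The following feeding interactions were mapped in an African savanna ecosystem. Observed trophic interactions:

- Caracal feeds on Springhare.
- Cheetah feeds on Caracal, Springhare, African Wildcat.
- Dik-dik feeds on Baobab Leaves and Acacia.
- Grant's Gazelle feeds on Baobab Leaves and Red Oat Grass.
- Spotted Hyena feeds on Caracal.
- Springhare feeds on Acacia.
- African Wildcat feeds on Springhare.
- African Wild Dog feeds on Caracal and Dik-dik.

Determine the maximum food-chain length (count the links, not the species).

3 links

One longest chain: Acacia → Springhare → African Wildcat → Cheetah.
It has 4 species and 3 links.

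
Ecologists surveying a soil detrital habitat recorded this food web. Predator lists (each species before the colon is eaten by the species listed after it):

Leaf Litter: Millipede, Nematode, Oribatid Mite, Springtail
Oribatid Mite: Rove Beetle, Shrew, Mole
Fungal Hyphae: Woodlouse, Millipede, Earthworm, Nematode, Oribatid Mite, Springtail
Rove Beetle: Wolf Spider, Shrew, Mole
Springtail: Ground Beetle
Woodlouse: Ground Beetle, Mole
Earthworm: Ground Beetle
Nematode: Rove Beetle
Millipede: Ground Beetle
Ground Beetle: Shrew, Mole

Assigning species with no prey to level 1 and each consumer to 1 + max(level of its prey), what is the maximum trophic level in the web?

Basal resources (level 1): Fungal Hyphae, Leaf Litter.
Fungal Hyphae → Nematode → Rove Beetle → Mole gives Mole level 4.
No species has a prey at level 4, so no species reaches level 5.

4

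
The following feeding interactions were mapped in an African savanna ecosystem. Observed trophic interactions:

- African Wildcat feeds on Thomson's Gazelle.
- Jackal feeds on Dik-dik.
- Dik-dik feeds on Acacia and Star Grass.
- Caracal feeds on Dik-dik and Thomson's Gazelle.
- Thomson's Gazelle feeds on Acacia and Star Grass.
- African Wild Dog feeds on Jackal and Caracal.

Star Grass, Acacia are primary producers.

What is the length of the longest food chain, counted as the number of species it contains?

4 species

One longest chain: Star Grass → Dik-dik → Jackal → African Wild Dog.
It has 4 species and 3 links.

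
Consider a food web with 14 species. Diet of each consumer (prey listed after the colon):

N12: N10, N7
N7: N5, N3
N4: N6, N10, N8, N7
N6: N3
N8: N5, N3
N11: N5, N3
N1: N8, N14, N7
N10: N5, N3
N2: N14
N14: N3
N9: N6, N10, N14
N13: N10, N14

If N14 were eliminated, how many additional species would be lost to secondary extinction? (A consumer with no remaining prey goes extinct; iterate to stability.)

Remove N14.
Round 1: N2 (all prey gone) → extinct.
No further losses. Total secondary extinctions: 1.

1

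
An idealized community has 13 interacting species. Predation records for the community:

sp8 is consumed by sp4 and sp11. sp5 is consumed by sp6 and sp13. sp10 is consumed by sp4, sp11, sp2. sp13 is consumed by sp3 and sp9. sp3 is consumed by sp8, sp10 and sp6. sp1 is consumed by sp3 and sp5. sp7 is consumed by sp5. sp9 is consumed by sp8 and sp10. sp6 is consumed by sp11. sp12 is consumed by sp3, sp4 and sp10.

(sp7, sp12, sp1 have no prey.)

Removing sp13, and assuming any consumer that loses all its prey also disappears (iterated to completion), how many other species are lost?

1

Remove sp13.
Round 1: sp9 (all prey gone) → extinct.
No further losses. Total secondary extinctions: 1.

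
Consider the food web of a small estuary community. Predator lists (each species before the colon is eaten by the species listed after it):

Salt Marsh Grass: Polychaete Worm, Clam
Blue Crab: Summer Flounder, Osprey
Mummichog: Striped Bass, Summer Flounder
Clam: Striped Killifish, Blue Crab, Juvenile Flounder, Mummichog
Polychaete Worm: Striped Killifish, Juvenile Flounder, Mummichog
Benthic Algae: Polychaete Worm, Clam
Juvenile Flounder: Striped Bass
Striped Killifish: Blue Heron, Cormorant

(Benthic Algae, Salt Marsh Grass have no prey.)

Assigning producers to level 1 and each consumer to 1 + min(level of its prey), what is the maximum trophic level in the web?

4

Producers (level 1): Benthic Algae, Salt Marsh Grass.
Following each consumer down to its lowest-level prey: Benthic Algae → Clam → Blue Crab → Osprey (levels 1 through 4).
All prey of Osprey (Blue Crab 3) are at level 3 or above, so Osprey is at level 1 + 3 = 4.
Every consumer has at least one prey at level 3 or below, so none exceeds level 4.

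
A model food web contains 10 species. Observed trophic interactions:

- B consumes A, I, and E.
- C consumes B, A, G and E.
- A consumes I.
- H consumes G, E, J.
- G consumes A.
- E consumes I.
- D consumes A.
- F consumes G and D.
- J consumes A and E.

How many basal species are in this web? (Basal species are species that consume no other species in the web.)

Basal species (no prey listed): I.
Count: 1.

1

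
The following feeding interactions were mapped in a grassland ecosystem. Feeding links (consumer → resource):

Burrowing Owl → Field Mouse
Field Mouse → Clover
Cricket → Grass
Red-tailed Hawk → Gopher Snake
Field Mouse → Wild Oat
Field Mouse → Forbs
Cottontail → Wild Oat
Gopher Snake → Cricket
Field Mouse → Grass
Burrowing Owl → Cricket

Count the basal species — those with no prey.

4

Basal species (no prey listed): Wild Oat, Clover, Grass, Forbs.
Count: 4.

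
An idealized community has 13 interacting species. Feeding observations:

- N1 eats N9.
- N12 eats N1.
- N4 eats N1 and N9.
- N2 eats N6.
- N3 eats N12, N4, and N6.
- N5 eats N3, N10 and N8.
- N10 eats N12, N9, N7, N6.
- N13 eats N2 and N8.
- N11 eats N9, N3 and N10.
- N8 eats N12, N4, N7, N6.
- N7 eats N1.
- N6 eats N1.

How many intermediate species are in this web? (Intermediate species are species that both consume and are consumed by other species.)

9

Intermediate species (has both prey and predators): N1, N12, N6, N4, N7, N10, N8, N3, N2.
Count: 9.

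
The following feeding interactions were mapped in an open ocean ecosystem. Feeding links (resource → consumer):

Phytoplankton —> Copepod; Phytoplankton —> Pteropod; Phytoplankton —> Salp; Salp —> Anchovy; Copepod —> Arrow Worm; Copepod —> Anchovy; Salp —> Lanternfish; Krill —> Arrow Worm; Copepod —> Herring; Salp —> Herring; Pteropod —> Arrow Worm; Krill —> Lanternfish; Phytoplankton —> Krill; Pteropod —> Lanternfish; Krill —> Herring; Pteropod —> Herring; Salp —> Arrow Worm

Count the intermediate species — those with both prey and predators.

4

Intermediate species (has both prey and predators): Salp, Krill, Copepod, Pteropod.
Count: 4.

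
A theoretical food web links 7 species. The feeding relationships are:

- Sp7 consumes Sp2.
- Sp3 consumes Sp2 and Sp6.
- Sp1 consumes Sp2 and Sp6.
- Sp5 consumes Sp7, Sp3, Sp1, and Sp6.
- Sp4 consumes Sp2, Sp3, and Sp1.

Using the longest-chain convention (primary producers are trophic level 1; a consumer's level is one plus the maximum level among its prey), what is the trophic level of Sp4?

Trophic level 3

Sp2 is a producer → level 1.
Sp1 eats Sp2 (level 1); other prey at levels: Sp6 1 → level 2.
Sp4 eats Sp1 (level 2); other prey at levels: Sp2 1, Sp3 2 → level 3.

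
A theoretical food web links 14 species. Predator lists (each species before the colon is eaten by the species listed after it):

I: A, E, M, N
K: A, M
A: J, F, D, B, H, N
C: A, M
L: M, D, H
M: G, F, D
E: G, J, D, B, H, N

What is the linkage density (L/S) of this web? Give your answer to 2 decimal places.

L/S = 1.86

There are L = 26 links among S = 14 species.
L/S = 26/14 = 1.8571 ≈ 1.86.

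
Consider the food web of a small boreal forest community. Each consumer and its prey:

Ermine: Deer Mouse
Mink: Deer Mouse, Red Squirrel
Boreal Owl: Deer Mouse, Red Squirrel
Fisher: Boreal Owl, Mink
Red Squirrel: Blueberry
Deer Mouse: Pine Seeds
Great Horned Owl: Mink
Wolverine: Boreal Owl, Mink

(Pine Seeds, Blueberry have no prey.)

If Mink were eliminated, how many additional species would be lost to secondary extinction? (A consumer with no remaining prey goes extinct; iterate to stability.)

1

Remove Mink.
Round 1: Great Horned Owl (all prey gone) → extinct.
No further losses. Total secondary extinctions: 1.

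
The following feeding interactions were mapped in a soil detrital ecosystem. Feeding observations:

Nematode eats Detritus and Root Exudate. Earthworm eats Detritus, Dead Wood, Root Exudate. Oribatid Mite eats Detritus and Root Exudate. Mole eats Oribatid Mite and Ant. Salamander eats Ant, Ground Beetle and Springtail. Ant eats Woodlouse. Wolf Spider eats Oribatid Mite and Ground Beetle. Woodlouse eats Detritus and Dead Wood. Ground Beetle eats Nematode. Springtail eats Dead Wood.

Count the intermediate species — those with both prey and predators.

6

Intermediate species (has both prey and predators): Nematode, Springtail, Woodlouse, Oribatid Mite, Ant, Ground Beetle.
Count: 6.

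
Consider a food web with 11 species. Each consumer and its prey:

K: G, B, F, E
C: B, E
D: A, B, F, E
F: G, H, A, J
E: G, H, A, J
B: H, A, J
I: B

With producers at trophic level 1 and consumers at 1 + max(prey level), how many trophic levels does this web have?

3

Producers (level 1): G, H, A, J.
H → B → C gives C level 3.
No species has a prey at level 3, so no species reaches level 4.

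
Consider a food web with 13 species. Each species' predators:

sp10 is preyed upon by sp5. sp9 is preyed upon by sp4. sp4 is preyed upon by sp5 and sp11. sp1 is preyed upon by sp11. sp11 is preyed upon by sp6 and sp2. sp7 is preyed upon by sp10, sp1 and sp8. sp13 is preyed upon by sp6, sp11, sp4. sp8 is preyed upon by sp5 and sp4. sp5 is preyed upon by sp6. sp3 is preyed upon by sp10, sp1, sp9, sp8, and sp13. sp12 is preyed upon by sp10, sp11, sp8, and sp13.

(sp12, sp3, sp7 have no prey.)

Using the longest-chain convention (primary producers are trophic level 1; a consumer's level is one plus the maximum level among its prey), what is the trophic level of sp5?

Trophic level 4

sp12 is a producer → level 1.
sp13 eats sp12 (level 1); other prey at levels: sp3 1 → level 2.
sp4 eats sp13 (level 2); other prey at levels: sp8 2, sp9 2 → level 3.
sp5 eats sp4 (level 3); other prey at levels: sp10 2, sp8 2 → level 4.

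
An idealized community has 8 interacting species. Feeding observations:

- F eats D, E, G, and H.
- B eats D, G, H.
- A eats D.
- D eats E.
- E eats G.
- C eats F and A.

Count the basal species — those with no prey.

Basal species (no prey listed): G, H.
Count: 2.

2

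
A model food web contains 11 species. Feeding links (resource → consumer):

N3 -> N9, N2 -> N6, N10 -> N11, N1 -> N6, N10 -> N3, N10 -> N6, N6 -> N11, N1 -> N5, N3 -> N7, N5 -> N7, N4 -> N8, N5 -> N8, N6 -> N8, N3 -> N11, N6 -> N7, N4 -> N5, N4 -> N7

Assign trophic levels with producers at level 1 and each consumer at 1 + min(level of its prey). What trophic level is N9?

N10 is a producer → level 1.
N3 eats N10 → level 2.
N9 eats N3 → level 3.
No prey of N9 is below level 2, so 3 is the minimum.

Trophic level 3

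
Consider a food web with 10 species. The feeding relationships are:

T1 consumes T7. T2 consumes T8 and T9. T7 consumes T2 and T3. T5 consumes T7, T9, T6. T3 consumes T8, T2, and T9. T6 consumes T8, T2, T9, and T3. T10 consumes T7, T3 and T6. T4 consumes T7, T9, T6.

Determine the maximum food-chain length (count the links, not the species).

4 links

One longest chain: T8 → T2 → T3 → T7 → T4.
It has 5 species and 4 links.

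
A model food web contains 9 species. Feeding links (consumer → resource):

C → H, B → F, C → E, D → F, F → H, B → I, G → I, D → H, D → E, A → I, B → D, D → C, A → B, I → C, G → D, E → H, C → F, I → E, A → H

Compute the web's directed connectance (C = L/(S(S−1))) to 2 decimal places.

The web has S = 9 species and L = 19 feeding links.
C = L / (S(S−1)) = 19 / 72 = 0.2639 ≈ 0.26.

C = 0.26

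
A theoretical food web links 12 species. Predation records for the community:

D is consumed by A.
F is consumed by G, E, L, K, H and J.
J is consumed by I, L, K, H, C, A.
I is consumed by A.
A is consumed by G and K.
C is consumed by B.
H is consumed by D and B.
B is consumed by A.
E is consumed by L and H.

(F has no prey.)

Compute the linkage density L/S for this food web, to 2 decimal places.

There are L = 22 links among S = 12 species.
L/S = 22/12 = 1.8333 ≈ 1.83.

L/S = 1.83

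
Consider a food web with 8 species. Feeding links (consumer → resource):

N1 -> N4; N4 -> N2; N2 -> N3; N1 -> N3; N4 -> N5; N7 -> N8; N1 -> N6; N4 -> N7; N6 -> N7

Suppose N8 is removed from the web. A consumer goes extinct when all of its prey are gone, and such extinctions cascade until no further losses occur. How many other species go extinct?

2

Remove N8.
Round 1: N7 (all prey gone) → extinct.
Round 2: N6 (all prey gone) → extinct.
No further losses. Total secondary extinctions: 2.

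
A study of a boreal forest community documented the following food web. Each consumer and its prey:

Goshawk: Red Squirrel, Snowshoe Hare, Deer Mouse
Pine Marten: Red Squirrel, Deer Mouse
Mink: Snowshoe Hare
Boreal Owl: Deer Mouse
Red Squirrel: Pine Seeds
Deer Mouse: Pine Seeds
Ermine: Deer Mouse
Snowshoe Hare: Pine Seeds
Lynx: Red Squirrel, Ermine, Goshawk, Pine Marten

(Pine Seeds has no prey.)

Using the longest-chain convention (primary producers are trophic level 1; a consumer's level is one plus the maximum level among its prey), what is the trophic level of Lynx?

Trophic level 4

Pine Seeds is a producer → level 1.
Deer Mouse eats Pine Seeds → level 2.
Ermine eats Deer Mouse → level 3.
Lynx eats Ermine (level 3); other prey at levels: Red Squirrel 2, Goshawk 3, Pine Marten 3 → level 4.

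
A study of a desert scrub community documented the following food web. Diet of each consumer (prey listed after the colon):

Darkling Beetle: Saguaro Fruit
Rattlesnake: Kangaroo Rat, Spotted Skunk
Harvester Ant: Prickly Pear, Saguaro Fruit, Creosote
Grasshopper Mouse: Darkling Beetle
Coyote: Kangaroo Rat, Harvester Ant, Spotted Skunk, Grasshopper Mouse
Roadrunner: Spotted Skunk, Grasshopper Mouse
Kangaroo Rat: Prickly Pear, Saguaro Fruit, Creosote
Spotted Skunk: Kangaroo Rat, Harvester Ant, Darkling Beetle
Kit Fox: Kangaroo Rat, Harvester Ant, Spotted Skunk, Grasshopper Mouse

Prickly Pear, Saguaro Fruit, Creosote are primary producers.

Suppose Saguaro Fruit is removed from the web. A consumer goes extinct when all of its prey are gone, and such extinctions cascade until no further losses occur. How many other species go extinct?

2

Remove Saguaro Fruit.
Round 1: Darkling Beetle (all prey gone) → extinct.
Round 2: Grasshopper Mouse (all prey gone) → extinct.
No further losses. Total secondary extinctions: 2.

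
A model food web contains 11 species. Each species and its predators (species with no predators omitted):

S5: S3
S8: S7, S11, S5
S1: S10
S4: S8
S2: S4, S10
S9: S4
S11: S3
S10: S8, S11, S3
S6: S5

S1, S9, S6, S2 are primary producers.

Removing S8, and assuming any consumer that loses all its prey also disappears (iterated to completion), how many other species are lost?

Remove S8.
Round 1: S7 (all prey gone) → extinct.
No further losses. Total secondary extinctions: 1.

1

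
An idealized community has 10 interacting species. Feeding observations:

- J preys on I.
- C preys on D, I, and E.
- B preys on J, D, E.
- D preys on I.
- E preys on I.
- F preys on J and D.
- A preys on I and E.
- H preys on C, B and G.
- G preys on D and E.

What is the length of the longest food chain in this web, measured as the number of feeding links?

3 links

One longest chain: I → D → G → H.
It has 4 species and 3 links.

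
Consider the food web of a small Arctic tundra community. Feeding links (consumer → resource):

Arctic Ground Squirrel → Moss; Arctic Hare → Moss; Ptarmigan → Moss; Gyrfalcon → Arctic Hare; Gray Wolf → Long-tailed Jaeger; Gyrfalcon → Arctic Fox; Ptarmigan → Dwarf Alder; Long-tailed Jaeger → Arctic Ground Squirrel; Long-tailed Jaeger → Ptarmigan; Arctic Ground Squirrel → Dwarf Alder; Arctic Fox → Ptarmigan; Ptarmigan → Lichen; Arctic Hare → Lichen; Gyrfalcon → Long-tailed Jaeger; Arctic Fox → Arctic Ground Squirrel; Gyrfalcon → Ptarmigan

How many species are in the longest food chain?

4 species

One longest chain: Lichen → Ptarmigan → Long-tailed Jaeger → Gray Wolf.
It has 4 species and 3 links.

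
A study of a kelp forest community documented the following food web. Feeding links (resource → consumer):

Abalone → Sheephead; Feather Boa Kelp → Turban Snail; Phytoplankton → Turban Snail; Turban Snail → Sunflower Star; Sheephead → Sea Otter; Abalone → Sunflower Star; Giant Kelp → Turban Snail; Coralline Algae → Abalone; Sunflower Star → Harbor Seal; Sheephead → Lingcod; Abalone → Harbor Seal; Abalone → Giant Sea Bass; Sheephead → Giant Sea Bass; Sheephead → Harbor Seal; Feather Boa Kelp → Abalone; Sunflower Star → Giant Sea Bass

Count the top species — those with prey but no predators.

4

Top species (has prey, but nothing eats it): Lingcod, Harbor Seal, Sea Otter, Giant Sea Bass.
Count: 4.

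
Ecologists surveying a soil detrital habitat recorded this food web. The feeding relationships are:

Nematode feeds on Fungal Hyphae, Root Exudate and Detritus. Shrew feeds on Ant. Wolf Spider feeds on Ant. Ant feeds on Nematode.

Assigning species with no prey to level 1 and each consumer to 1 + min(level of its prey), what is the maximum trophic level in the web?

Basal resources (level 1): Detritus, Root Exudate, Fungal Hyphae.
Following each consumer down to its lowest-level prey: Detritus → Nematode → Ant → Shrew (levels 1 through 4).
All prey of Shrew (Ant 3) are at level 3 or above, so Shrew is at level 1 + 3 = 4.
Every consumer has at least one prey at level 3 or below, so none exceeds level 4.

4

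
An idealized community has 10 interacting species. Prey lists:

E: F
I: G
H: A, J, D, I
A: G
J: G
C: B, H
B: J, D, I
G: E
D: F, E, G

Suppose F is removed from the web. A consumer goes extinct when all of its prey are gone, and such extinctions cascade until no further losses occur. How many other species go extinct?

Remove F.
Round 1: E (all prey gone) → extinct.
Round 2: G (all prey gone) → extinct.
Round 3: A (all prey gone), J (all prey gone), D (all prey gone), I (all prey gone) → extinct.
Round 4: B (all prey gone), H (all prey gone) → extinct.
Round 5: C (all prey gone) → extinct.
No further losses. Total secondary extinctions: 9.

9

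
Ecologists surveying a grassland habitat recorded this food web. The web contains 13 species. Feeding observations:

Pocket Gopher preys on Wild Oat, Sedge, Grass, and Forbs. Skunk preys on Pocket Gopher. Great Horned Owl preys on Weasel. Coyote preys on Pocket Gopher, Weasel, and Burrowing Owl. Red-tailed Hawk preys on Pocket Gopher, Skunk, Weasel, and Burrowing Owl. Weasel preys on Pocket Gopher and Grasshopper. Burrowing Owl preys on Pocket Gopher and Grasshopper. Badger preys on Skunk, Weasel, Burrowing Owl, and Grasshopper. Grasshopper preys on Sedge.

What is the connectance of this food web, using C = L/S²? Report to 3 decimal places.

C = 0.130

The web has S = 13 species and L = 22 feeding links.
C = L / S² = 22 / 169 = 0.1302 ≈ 0.130.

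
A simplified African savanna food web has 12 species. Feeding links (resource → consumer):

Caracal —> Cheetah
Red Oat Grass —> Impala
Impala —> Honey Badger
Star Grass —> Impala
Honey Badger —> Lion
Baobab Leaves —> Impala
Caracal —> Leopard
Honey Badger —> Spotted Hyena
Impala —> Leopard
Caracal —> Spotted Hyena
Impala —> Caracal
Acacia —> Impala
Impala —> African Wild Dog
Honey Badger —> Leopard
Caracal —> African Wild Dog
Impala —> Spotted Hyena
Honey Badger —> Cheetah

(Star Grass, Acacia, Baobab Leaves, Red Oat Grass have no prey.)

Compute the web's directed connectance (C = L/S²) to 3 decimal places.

C = 0.118

The web has S = 12 species and L = 17 feeding links.
C = L / S² = 17 / 144 = 0.1181 ≈ 0.118.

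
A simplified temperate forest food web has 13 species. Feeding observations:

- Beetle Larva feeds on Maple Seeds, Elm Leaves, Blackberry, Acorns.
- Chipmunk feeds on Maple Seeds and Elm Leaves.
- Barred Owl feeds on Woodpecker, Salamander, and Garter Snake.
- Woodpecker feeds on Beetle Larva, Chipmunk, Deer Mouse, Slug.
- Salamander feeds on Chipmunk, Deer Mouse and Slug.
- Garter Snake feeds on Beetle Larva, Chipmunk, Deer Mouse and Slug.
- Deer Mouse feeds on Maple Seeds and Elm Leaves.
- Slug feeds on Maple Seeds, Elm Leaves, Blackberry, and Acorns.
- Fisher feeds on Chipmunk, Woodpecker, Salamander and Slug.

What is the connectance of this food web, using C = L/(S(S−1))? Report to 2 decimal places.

The web has S = 13 species and L = 30 feeding links.
C = L / (S(S−1)) = 30 / 156 = 0.1923 ≈ 0.19.

C = 0.19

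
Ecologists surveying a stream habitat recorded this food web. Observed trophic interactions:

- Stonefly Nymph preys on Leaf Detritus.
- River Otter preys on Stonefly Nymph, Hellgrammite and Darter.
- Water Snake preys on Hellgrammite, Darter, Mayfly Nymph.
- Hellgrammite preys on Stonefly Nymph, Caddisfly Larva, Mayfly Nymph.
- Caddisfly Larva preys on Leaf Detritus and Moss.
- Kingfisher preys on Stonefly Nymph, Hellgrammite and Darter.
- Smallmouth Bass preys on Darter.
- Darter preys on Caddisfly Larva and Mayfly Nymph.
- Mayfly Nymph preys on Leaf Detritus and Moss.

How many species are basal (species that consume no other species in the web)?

2

Basal species (no prey listed): Moss, Leaf Detritus.
Count: 2.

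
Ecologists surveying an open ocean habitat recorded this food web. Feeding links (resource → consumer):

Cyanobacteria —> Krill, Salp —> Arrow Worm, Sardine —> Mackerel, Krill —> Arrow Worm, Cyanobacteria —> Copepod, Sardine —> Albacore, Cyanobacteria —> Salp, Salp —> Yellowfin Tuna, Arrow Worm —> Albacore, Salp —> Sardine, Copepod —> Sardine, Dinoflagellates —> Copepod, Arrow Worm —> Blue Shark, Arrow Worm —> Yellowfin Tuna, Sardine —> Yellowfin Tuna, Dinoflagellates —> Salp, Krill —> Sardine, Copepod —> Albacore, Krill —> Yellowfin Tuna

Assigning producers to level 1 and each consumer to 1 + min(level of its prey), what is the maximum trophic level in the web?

4

Producers (level 1): Cyanobacteria, Dinoflagellates.
Following each consumer down to its lowest-level prey: Cyanobacteria → Krill → Sardine → Mackerel (levels 1 through 4).
All prey of Mackerel (Sardine 3) are at level 3 or above, so Mackerel is at level 1 + 3 = 4.
Every consumer has at least one prey at level 3 or below, so none exceeds level 4.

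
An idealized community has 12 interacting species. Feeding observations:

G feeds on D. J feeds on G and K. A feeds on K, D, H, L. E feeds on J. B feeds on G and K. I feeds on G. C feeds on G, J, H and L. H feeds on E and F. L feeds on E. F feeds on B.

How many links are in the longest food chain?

One longest chain: D → G → J → E → L → C.
It has 6 species and 5 links.

5 links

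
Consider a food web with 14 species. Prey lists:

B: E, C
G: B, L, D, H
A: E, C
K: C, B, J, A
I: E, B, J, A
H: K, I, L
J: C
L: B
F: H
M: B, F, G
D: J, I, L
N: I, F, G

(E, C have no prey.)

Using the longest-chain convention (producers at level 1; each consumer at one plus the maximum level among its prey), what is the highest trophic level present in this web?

6

Producers (level 1): E, C.
E → B → K → H → F → M gives M level 6.
No species has a prey at level 6, so no species reaches level 7.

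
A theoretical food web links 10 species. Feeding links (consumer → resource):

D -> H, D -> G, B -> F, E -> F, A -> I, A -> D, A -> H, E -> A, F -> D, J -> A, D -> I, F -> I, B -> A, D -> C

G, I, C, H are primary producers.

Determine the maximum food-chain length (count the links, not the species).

3 links

One longest chain: G → D → A → B.
It has 4 species and 3 links.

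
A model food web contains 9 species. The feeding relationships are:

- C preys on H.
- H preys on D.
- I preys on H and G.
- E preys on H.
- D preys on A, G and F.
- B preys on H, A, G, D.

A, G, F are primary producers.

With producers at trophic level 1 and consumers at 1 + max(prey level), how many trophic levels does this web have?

4

Producers (level 1): A, G, F.
A → D → H → C gives C level 4.
No species has a prey at level 4, so no species reaches level 5.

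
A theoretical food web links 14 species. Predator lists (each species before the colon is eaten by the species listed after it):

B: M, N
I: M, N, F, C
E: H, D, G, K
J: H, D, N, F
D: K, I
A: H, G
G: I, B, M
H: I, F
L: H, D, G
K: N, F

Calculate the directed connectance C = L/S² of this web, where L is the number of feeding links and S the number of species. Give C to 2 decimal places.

C = 0.14

The web has S = 14 species and L = 28 feeding links.
C = L / S² = 28 / 196 = 0.1429 ≈ 0.14.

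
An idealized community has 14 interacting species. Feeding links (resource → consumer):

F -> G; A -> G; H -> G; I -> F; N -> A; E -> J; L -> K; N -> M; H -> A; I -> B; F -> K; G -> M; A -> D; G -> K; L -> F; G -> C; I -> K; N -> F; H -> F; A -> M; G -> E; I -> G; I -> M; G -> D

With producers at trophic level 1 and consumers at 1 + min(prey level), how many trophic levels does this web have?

Producers (level 1): H, L, I, N.
Following each consumer down to its lowest-level prey: H → G → E → J (levels 1 through 4).
All prey of J (E 3) are at level 3 or above, so J is at level 1 + 3 = 4.
Every consumer has at least one prey at level 3 or below, so none exceeds level 4.

4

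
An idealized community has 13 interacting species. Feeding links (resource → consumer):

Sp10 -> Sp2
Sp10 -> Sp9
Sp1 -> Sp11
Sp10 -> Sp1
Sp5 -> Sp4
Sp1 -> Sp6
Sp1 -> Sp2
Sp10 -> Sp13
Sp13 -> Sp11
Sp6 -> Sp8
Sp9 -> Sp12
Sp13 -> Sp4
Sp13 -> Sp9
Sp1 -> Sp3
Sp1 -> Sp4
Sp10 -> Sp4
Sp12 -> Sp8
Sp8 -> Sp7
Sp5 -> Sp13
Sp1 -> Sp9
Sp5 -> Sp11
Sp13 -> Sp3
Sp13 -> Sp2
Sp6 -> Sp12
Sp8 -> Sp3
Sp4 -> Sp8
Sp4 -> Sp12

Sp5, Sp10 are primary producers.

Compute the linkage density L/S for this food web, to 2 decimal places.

L/S = 2.08

There are L = 27 links among S = 13 species.
L/S = 27/13 = 2.0769 ≈ 2.08.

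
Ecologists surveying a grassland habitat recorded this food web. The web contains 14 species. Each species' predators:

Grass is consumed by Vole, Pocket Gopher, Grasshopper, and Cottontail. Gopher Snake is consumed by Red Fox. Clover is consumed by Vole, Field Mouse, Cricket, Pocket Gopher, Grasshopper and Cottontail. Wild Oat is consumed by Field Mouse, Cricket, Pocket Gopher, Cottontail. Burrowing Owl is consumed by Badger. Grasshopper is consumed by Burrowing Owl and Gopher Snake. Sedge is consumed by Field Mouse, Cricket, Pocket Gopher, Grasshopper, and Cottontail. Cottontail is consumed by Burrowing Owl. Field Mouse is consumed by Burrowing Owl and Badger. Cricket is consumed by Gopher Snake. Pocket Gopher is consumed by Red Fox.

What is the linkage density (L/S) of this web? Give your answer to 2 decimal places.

There are L = 28 links among S = 14 species.
L/S = 28/14 = 2.0000 ≈ 2.00.

L/S = 2.00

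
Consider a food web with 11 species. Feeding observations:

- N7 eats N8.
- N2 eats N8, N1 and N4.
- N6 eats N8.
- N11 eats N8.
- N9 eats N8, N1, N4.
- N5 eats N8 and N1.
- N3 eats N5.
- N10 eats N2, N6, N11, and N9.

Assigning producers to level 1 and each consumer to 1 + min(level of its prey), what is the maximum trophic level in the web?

Producers (level 1): N1, N8, N4.
Following each consumer down to its lowest-level prey: N1 → N5 → N3 (levels 1 through 3).
All prey of N3 (N5 2) are at level 2 or above, so N3 is at level 1 + 2 = 3.
Every consumer has at least one prey at level 2 or below, so none exceeds level 3.

3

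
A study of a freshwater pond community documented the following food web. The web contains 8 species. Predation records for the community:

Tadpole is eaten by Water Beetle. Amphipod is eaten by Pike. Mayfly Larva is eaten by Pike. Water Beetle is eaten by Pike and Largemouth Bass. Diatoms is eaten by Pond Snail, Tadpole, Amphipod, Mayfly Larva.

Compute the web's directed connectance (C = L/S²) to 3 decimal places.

C = 0.141

The web has S = 8 species and L = 9 feeding links.
C = L / S² = 9 / 64 = 0.1406 ≈ 0.141.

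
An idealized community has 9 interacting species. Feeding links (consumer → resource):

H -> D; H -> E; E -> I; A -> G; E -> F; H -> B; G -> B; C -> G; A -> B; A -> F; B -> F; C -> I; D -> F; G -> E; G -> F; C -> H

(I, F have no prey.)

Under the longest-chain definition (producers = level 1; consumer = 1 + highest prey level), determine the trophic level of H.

F is a producer → level 1.
D eats F → level 2.
H eats D (level 2); other prey at levels: B 2, E 2 → level 3.

Trophic level 3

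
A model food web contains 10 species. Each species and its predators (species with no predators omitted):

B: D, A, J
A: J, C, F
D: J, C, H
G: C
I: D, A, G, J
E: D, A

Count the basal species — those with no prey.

3

Basal species (no prey listed): E, B, I.
Count: 3.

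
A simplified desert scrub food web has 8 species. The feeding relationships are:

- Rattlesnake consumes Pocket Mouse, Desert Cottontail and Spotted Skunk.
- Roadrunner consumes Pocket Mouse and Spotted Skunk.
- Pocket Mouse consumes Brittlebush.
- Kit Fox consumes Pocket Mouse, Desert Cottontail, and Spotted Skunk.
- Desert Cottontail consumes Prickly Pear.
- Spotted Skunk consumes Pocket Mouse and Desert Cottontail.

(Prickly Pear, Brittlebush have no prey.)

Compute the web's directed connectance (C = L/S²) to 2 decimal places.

C = 0.19

The web has S = 8 species and L = 12 feeding links.
C = L / S² = 12 / 64 = 0.1875 ≈ 0.19.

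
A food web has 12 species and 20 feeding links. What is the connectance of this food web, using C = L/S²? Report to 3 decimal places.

The web has S = 12 species and L = 20 feeding links.
C = L / S² = 20 / 144 = 0.1389 ≈ 0.139.

C = 0.139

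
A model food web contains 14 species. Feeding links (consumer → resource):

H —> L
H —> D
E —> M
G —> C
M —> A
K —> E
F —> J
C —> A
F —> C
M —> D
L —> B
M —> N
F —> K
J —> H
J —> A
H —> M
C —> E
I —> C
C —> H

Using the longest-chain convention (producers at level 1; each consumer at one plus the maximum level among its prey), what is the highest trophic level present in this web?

5

Producers (level 1): A, N, B, D.
A → M → E → C → F gives F level 5.
No species has a prey at level 5, so no species reaches level 6.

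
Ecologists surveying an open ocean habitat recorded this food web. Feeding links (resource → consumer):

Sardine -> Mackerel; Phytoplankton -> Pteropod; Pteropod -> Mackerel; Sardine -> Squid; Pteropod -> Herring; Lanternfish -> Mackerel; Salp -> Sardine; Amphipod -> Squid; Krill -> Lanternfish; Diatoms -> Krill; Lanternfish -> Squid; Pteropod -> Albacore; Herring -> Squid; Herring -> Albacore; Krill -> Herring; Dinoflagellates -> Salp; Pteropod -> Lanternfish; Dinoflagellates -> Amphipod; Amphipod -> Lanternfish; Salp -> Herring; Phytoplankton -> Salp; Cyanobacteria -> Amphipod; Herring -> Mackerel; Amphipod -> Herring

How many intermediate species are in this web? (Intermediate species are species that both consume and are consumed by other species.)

7

Intermediate species (has both prey and predators): Krill, Pteropod, Salp, Amphipod, Herring, Lanternfish, Sardine.
Count: 7.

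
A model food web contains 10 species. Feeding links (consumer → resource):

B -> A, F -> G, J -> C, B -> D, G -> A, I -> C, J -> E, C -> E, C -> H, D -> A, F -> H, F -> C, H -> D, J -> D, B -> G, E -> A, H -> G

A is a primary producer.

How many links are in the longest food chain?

One longest chain: A → D → H → C → F.
It has 5 species and 4 links.

4 links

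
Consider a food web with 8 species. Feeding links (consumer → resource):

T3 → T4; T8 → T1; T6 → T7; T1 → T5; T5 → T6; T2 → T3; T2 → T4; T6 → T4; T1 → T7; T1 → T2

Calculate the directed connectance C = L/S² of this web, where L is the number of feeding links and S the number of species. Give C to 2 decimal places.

C = 0.16

The web has S = 8 species and L = 10 feeding links.
C = L / S² = 10 / 64 = 0.1562 ≈ 0.16.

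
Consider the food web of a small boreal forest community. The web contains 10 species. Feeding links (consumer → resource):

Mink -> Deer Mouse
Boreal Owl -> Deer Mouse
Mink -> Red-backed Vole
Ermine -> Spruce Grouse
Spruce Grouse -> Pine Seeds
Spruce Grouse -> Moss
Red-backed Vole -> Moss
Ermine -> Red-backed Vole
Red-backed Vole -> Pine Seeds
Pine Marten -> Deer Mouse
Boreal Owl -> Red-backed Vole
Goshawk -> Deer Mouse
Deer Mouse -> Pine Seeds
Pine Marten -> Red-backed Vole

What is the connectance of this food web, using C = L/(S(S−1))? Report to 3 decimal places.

The web has S = 10 species and L = 14 feeding links.
C = L / (S(S−1)) = 14 / 90 = 0.1556 ≈ 0.156.

C = 0.156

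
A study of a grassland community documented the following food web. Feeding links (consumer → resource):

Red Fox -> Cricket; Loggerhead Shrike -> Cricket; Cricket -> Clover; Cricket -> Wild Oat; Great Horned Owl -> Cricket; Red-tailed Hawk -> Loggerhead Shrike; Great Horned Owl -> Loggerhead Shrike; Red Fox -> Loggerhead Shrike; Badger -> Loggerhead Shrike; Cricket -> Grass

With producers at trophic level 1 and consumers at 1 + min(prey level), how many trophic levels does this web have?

4

Producers (level 1): Wild Oat, Clover, Grass.
Following each consumer down to its lowest-level prey: Wild Oat → Cricket → Loggerhead Shrike → Badger (levels 1 through 4).
All prey of Badger (Loggerhead Shrike 3) are at level 3 or above, so Badger is at level 1 + 3 = 4.
Every consumer has at least one prey at level 3 or below, so none exceeds level 4.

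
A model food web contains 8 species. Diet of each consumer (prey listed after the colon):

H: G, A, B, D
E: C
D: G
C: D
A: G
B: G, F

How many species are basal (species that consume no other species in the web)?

2

Basal species (no prey listed): G, F.
Count: 2.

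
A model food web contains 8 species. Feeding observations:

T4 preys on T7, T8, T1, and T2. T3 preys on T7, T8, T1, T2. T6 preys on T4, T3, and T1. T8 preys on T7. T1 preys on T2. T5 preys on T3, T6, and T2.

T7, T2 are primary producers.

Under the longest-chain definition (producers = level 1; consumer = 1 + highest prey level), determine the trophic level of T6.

T2 is a producer → level 1.
T1 eats T2 → level 2.
T4 eats T1 (level 2); other prey at levels: T7 1, T2 1, T8 2 → level 3.
T6 eats T4 (level 3); other prey at levels: T1 2, T3 3 → level 4.

Trophic level 4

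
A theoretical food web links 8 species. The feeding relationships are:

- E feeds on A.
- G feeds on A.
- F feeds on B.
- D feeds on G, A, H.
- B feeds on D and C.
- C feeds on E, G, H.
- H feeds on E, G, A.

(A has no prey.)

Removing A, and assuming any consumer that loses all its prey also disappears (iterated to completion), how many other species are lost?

Remove A.
Round 1: E (all prey gone), G (all prey gone) → extinct.
Round 2: H (all prey gone) → extinct.
Round 3: D (all prey gone), C (all prey gone) → extinct.
Round 4: B (all prey gone) → extinct.
Round 5: F (all prey gone) → extinct.
No further losses. Total secondary extinctions: 7.

7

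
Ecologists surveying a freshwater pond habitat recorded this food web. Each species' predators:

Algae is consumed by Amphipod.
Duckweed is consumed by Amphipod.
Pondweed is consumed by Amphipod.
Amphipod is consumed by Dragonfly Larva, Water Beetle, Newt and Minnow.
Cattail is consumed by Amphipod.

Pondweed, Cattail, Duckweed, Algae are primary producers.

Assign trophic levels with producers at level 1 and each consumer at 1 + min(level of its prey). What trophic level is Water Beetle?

Pondweed is a producer → level 1.
Amphipod eats Pondweed → level 2.
Water Beetle eats Amphipod → level 3.
No prey of Water Beetle is below level 2, so 3 is the minimum.

Trophic level 3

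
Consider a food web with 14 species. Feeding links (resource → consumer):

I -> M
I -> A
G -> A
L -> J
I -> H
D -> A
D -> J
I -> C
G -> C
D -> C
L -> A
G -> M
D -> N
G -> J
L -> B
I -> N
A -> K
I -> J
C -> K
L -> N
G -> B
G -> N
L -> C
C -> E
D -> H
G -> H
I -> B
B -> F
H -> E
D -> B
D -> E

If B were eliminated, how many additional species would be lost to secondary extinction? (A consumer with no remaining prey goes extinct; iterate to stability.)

1

Remove B.
Round 1: F (all prey gone) → extinct.
No further losses. Total secondary extinctions: 1.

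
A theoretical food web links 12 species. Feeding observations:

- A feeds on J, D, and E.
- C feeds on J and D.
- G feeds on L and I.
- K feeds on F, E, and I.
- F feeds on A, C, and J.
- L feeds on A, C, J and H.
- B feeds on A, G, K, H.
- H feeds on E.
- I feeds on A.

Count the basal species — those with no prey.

3

Basal species (no prey listed): D, J, E.
Count: 3.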